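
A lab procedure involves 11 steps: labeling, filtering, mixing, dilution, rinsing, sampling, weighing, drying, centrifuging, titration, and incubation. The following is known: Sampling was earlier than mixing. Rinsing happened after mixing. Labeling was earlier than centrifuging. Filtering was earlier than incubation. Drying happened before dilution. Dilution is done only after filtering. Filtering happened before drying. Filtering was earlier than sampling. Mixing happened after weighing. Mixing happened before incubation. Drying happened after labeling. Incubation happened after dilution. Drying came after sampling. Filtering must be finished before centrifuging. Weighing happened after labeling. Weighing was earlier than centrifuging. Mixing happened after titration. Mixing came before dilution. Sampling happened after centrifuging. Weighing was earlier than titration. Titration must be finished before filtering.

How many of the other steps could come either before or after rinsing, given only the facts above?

Forced before rinsing: centrifuging, filtering, labeling, mixing, sampling, titration, and weighing.
That leaves dilution, drying, and incubation with no forced order relative to rinsing — 3.

3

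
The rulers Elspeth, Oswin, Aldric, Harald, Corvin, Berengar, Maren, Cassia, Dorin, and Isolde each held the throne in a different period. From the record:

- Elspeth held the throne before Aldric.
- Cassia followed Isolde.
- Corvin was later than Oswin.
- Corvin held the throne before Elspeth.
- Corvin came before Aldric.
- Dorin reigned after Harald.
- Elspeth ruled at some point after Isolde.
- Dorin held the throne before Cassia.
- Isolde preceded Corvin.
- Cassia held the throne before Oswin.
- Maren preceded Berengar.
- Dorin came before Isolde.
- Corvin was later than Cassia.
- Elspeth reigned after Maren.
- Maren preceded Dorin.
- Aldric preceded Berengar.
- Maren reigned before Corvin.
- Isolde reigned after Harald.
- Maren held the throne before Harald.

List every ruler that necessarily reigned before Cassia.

Directly stated before Cassia: Dorin and Isolde.
Harald reaches Cassia via Harald → Dorin → Cassia.
Maren reaches Cassia via Maren → Dorin → Cassia.
No chain forces Oswin (or any of the others) ahead of Cassia.

Dorin, Harald, Isolde, Maren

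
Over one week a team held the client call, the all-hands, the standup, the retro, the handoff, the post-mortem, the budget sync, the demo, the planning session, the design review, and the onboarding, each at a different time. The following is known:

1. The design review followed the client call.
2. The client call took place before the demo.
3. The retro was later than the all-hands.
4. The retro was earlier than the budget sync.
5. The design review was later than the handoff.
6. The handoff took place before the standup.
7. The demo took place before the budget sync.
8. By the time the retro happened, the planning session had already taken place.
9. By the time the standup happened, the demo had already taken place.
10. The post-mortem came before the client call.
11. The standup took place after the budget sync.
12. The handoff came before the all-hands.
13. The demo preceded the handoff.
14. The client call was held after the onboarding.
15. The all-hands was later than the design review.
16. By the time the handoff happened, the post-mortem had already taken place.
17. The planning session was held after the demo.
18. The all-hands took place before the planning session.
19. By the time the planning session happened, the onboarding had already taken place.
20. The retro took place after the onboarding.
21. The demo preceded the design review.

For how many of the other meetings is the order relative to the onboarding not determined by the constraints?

Forced after the onboarding: the all-hands, the budget sync, the client call, the demo, the design review, the handoff, the planning session, the retro, and the standup.
That leaves the post-mortem with no forced order relative to the onboarding — 1.

1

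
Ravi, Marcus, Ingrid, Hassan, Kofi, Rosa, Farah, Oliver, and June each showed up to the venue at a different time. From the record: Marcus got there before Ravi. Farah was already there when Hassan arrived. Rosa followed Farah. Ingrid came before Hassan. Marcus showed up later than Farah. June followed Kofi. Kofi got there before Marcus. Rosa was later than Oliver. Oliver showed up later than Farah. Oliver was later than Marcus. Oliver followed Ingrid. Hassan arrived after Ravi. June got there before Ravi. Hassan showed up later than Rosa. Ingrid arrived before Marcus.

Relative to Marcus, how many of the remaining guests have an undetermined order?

1

Forced before Marcus: Farah, Ingrid, and Kofi; forced after Marcus: Hassan, Oliver, Ravi, and Rosa.
That leaves June with no forced order relative to Marcus — 1.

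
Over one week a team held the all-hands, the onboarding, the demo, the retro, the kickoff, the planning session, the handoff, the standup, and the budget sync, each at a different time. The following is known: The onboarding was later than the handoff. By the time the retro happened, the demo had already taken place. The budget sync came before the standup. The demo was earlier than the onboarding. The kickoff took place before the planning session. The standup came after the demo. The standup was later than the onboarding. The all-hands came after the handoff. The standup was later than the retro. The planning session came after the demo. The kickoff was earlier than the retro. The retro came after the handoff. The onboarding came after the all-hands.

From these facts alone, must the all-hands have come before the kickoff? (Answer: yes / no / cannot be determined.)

cannot be determined

No chain of stated constraints runs from the all-hands to the kickoff, and none runs from the kickoff to the all-hands either.
So the relative order of the all-hands and the kickoff is not fixed by the given facts.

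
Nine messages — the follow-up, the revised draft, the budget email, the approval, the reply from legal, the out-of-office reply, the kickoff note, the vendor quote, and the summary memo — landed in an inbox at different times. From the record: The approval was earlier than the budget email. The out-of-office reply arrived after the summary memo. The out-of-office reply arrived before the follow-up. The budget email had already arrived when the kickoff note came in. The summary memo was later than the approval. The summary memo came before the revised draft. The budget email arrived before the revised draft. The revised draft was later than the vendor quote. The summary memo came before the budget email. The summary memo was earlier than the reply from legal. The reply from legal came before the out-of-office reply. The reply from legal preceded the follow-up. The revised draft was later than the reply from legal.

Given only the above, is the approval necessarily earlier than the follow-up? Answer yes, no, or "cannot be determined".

yes

Chain the constraints: the approval → the summary memo → the reply from legal → the follow-up. Each link is directly stated, so the approval comes before the follow-up.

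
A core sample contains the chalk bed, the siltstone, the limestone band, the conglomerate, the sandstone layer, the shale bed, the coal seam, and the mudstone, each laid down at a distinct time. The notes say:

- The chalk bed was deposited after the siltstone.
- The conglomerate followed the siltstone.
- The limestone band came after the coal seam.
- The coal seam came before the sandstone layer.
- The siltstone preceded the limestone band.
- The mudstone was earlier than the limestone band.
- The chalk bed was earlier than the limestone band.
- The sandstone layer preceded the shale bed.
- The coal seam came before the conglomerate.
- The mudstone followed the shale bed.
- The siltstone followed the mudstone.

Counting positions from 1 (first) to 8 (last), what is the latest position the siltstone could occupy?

5

The siltstone must come before the chalk bed, the conglomerate, and the limestone band — 3 layers forced after it.
Everything else can be placed before the siltstone in some valid order, so the siltstone can sit as late as position 8 − 3 = 5.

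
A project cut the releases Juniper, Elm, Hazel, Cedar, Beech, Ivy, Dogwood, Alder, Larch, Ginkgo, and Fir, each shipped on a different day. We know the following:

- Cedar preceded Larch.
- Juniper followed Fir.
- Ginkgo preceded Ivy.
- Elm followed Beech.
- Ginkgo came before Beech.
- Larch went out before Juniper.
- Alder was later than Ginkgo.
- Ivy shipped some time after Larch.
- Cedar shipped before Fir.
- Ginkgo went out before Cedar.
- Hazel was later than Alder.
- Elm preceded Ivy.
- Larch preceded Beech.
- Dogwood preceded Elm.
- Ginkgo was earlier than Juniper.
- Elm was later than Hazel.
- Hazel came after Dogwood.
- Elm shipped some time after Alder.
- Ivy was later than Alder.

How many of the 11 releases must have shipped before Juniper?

Directly stated before Juniper: Fir, Ginkgo, and Larch.
Cedar reaches Juniper via Cedar → Larch → Juniper.
No chain forces Ivy (or any of the others) ahead of Juniper.
That's Cedar, Fir, Ginkgo, and Larch — 4 in all.

4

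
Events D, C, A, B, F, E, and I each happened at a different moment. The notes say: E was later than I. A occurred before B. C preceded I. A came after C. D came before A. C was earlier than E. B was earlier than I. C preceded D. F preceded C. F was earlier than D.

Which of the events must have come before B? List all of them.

Directly stated before B: A.
C reaches B via C → A → B.
D reaches B via D → A → B.
F reaches B via F → D → A → B.

A, C, D, F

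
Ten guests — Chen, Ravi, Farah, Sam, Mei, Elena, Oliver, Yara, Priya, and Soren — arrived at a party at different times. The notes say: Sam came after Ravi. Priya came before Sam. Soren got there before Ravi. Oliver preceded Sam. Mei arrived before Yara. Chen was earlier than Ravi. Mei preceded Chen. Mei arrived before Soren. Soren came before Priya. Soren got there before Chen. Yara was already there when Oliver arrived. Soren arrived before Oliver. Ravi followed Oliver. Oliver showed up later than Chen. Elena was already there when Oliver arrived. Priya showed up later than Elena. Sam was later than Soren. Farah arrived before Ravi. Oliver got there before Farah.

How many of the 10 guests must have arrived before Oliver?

Directly stated before Oliver: Chen, Elena, Soren, and Yara.
Mei reaches Oliver via Mei → Chen → Oliver.
That's Chen, Elena, Mei, Soren, and Yara — 5 in all.

5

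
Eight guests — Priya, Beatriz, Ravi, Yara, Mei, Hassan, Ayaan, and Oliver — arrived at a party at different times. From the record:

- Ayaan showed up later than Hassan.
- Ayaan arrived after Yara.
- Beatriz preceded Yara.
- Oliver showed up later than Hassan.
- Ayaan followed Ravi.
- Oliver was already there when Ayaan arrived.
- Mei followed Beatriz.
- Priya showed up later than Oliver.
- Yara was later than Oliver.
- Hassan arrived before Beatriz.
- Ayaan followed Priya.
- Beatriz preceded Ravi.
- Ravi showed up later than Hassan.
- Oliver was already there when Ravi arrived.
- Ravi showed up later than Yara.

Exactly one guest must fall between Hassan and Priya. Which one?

Tracing the constraints gives Hassan → Oliver → Priya, so Oliver sits after Hassan and before Priya.
No other guest is forced both after Hassan and before Priya.

Oliver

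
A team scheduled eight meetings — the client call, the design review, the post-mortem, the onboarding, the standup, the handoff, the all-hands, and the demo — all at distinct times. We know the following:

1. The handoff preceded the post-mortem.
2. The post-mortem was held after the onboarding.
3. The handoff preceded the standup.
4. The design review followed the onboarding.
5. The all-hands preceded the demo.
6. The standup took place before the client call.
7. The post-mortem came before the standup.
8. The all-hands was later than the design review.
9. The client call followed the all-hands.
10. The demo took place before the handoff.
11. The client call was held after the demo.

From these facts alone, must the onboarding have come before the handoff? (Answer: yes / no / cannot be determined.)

yes

Chain the constraints: the onboarding → the design review → the all-hands → the demo → the handoff. Each link is directly stated, so the onboarding comes before the handoff.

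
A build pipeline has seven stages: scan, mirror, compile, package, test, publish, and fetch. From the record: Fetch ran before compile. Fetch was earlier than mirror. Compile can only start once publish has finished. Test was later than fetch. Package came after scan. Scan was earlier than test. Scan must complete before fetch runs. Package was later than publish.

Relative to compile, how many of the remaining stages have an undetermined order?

3

Forced before compile: fetch, publish, and scan.
That leaves mirror, package, and test with no forced order relative to compile — 3.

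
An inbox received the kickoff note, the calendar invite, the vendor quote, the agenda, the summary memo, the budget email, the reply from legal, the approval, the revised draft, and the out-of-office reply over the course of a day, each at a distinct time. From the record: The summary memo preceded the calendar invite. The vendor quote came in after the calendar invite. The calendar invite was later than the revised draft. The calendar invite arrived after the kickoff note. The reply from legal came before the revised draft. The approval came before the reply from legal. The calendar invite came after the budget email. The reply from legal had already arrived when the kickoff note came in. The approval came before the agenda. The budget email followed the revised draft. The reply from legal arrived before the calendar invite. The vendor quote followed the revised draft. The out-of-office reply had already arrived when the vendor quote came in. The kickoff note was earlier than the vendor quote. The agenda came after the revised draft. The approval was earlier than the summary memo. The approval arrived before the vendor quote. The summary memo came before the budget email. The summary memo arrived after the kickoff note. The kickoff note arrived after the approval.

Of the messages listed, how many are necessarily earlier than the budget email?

Directly stated before the budget email: the revised draft and the summary memo.
The approval reaches the budget email via the approval → the summary memo → the budget email.
The kickoff note reaches the budget email via the kickoff note → the summary memo → the budget email.
The reply from legal reaches the budget email via the reply from legal → the revised draft → the budget email.
No chain forces the vendor quote (or any of the others) ahead of the budget email.
That's the approval, the kickoff note, the reply from legal, the revised draft, and the summary memo — 5 in all.

5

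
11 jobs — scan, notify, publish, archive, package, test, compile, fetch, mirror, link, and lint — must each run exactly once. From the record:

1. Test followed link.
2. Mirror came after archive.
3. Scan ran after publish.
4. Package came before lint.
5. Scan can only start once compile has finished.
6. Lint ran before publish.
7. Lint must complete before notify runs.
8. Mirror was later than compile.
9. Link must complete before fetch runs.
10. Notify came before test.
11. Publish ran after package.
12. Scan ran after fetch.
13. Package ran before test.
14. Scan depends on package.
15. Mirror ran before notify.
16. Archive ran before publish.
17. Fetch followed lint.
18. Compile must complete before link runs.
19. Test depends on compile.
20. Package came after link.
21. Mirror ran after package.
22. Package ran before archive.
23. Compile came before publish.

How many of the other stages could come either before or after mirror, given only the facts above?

4

Forced before mirror: archive, compile, link, and package; forced after mirror: notify and test.
That leaves fetch, lint, publish, and scan with no forced order relative to mirror — 4.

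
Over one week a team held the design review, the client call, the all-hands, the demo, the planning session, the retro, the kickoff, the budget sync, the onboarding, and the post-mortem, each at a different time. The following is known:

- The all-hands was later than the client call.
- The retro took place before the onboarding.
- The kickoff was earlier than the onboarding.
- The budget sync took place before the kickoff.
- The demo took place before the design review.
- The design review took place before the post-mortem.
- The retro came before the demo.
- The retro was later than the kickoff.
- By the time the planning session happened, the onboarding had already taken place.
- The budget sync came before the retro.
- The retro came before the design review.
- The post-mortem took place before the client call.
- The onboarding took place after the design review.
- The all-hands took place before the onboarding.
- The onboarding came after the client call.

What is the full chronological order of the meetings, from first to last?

The constraints fix every adjacent pair, so only one ordering works:
the budget sync → the kickoff → the retro → the demo → the design review → the post-mortem → the client call → the all-hands → the onboarding → the planning session.

the budget sync, the kickoff, the retro, the demo, the design review, the post-mortem, the client call, the all-hands, the onboarding, the planning session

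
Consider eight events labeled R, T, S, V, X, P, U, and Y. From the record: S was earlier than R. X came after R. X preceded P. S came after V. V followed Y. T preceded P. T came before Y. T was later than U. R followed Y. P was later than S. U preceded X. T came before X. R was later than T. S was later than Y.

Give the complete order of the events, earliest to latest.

U, T, Y, V, S, R, X, P

The constraints fix every adjacent pair, so only one ordering works:
U → T → Y → V → S → R → X → P.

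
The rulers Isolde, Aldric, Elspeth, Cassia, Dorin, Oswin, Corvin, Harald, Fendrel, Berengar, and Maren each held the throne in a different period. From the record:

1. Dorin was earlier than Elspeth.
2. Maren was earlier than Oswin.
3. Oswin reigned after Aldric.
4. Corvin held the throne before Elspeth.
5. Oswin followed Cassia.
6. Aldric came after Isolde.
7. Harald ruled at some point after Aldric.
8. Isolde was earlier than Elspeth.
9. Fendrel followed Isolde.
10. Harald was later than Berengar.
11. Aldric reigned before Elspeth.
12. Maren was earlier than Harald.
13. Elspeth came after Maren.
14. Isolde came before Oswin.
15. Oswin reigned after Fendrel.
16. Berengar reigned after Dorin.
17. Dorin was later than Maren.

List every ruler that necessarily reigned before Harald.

Directly stated before Harald: Aldric, Berengar, and Maren.
Dorin reaches Harald via Dorin → Berengar → Harald.
Isolde reaches Harald via Isolde → Aldric → Harald.

Aldric, Berengar, Dorin, Isolde, Maren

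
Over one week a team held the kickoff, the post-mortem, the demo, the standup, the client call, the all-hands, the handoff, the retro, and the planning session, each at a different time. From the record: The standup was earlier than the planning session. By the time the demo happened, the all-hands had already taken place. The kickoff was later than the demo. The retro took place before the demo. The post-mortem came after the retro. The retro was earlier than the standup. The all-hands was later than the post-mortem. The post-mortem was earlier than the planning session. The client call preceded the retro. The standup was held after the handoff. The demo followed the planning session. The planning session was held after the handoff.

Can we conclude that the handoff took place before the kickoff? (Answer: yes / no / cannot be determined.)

Chain the constraints: the handoff → the planning session → the demo → the kickoff. Each link is directly stated, so the handoff comes before the kickoff.

yes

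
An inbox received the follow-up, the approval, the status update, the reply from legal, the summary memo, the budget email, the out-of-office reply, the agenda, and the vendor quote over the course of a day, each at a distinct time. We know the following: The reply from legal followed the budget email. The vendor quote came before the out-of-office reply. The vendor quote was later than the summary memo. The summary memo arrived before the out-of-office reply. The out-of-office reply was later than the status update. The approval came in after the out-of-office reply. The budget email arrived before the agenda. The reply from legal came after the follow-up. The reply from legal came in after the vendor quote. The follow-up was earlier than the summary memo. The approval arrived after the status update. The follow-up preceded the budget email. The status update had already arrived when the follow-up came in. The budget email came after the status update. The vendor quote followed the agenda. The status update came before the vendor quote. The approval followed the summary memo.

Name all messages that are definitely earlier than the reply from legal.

Directly stated before the reply from legal: the budget email, the follow-up, and the vendor quote.
The agenda reaches the reply from legal via the agenda → the vendor quote → the reply from legal.
The status update reaches the reply from legal via the status update → the follow-up → the reply from legal.
The summary memo reaches the reply from legal via the summary memo → the vendor quote → the reply from legal.
No chain forces the out-of-office reply (or any of the others) ahead of the reply from legal.

the agenda, the budget email, the follow-up, the status update, the summary memo, the vendor quote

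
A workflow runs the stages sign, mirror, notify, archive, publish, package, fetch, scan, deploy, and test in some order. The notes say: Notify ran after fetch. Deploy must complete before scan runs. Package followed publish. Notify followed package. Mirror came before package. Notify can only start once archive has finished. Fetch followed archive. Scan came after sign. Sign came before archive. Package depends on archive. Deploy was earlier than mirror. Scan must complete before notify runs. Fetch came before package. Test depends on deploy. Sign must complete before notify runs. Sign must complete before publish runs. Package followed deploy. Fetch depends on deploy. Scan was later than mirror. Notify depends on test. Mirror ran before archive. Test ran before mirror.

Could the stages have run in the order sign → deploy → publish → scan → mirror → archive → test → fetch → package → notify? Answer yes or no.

no

The constraints require mirror before scan, but in the proposed sequence scan appears ahead of mirror. That one violation is enough.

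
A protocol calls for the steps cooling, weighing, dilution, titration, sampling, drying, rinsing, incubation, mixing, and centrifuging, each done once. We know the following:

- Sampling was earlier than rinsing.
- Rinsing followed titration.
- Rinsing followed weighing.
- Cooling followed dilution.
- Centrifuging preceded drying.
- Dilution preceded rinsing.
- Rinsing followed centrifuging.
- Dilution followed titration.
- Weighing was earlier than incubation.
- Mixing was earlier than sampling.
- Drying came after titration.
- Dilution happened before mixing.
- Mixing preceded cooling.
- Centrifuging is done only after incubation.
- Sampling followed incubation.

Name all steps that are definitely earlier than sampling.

Directly stated before sampling: incubation and mixing.
Dilution reaches sampling via dilution → mixing → sampling.
Titration reaches sampling via titration → dilution → mixing → sampling.
Weighing reaches sampling via weighing → incubation → sampling.
No chain forces centrifuging (or any of the others) ahead of sampling.

dilution, incubation, mixing, titration, weighing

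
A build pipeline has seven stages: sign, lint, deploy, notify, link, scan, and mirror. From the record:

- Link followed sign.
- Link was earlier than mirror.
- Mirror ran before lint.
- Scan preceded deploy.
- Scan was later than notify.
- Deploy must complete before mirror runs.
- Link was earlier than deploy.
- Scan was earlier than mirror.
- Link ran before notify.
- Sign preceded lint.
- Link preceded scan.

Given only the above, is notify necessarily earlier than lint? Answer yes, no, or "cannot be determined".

Chain the constraints: notify → scan → mirror → lint. Each link is directly stated, so notify comes before lint.

yes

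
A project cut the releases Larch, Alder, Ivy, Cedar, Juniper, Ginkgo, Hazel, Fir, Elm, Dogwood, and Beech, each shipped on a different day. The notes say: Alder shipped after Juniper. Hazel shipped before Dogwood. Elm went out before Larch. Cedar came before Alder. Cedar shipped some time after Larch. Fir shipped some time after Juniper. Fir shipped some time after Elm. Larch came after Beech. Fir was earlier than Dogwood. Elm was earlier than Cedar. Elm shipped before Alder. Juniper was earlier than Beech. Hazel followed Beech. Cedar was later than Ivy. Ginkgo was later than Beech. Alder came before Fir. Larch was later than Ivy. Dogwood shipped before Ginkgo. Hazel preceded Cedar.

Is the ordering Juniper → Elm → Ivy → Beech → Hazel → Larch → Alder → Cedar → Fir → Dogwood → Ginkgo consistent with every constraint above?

no

The constraints require Cedar before Alder, but in the proposed sequence Alder appears ahead of Cedar. That one violation is enough.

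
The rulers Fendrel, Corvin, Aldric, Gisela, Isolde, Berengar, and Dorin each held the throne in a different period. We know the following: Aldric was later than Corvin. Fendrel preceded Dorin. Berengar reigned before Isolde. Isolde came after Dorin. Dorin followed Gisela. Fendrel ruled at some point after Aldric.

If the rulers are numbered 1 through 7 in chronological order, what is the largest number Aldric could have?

4

Aldric must come before Dorin, Fendrel, and Isolde — 3 rulers forced after them.
Everything else can be placed before Aldric in some valid order, so Aldric can sit as late as position 7 − 3 = 4.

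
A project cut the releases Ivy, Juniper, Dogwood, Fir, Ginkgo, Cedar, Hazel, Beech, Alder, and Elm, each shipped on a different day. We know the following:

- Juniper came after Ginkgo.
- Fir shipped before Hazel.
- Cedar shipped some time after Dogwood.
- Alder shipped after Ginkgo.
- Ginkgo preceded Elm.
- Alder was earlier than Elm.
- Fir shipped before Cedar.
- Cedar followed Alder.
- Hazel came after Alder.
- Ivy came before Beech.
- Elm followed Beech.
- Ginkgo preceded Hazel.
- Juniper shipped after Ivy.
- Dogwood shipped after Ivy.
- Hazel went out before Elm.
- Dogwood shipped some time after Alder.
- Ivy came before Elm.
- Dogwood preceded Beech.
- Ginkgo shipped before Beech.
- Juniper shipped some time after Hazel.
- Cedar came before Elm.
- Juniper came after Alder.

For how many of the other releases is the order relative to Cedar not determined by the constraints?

Forced before Cedar: Alder, Dogwood, Fir, Ginkgo, and Ivy; forced after Cedar: Elm.
That leaves Beech, Hazel, and Juniper with no forced order relative to Cedar — 3.

3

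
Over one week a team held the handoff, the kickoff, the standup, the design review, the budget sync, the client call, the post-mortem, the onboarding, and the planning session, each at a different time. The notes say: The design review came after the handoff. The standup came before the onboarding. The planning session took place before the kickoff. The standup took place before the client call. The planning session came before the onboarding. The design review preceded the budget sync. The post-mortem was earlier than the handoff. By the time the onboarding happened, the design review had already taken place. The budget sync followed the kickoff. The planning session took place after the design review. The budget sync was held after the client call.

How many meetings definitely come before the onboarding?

Directly stated before the onboarding: the design review, the planning session, and the standup.
The handoff reaches the onboarding via the handoff → the design review → the onboarding.
The post-mortem reaches the onboarding via the post-mortem → the handoff → the design review → the onboarding.
That's the design review, the handoff, the planning session, the post-mortem, and the standup — 5 in all.

5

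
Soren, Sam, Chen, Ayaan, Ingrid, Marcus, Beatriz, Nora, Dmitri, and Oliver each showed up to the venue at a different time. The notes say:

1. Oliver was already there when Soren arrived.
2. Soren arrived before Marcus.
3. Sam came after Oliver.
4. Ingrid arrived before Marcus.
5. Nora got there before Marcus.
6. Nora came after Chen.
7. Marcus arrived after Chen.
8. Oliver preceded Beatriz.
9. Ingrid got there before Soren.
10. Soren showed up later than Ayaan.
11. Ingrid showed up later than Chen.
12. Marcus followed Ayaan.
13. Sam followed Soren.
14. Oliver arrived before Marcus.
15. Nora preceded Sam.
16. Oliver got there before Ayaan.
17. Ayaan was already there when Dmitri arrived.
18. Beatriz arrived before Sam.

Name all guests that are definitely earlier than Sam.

Directly stated before Sam: Beatriz, Nora, Oliver, and Soren.
Ayaan reaches Sam via Ayaan → Soren → Sam.
Chen reaches Sam via Chen → Nora → Sam.
Ingrid reaches Sam via Ingrid → Soren → Sam.

Ayaan, Beatriz, Chen, Ingrid, Nora, Oliver, Soren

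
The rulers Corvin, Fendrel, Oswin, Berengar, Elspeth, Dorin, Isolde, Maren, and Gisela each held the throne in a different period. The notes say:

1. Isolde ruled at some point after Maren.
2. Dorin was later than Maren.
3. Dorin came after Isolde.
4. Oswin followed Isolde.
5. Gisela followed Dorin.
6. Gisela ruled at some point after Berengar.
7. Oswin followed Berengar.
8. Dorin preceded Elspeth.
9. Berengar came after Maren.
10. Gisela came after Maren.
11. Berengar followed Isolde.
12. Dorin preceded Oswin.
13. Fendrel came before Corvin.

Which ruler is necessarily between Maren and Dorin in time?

Isolde

Tracing the constraints gives Maren → Isolde → Dorin, so Isolde sits after Maren and before Dorin.
No other ruler is forced both after Maren and before Dorin.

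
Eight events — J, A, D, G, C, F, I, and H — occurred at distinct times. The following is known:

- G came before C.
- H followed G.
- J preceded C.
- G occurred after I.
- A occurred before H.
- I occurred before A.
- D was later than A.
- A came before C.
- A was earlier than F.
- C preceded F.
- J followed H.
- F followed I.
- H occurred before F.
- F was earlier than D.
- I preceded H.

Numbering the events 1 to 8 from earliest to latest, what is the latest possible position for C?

6

C must come before D and F — 2 events forced after it.
Everything else can be placed before C in some valid order, so C can sit as late as position 8 − 2 = 6.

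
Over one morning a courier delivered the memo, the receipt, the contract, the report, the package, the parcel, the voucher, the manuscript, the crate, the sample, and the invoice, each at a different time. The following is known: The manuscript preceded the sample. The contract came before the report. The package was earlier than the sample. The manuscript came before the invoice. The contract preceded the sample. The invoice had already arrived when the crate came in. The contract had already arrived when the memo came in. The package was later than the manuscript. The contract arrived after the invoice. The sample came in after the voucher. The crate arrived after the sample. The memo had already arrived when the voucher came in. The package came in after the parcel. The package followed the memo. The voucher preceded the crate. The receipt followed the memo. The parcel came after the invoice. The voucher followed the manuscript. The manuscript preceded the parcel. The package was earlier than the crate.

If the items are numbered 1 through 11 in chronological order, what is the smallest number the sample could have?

The contract, the invoice, the manuscript, the memo, the package, the parcel, and the voucher must all come before the sample — 7 forced predecessors.
Nothing else is forced ahead of the sample, so its earliest slot is position 7 + 1 = 8.

8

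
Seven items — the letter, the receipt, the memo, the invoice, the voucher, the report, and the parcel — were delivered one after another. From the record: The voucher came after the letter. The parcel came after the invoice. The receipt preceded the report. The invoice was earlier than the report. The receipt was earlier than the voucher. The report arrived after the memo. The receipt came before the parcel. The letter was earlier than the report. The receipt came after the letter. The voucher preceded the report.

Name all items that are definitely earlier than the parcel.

the invoice, the letter, the receipt

Directly stated before the parcel: the invoice and the receipt.
The letter reaches the parcel via the letter → the receipt → the parcel.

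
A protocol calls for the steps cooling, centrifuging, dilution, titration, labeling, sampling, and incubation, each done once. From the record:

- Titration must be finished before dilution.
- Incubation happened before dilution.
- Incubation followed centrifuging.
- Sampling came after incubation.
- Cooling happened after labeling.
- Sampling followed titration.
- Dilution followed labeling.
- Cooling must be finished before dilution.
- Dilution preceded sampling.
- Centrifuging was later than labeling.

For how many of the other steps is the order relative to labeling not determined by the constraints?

Forced after labeling: centrifuging, cooling, dilution, incubation, and sampling.
That leaves titration with no forced order relative to labeling — 1.

1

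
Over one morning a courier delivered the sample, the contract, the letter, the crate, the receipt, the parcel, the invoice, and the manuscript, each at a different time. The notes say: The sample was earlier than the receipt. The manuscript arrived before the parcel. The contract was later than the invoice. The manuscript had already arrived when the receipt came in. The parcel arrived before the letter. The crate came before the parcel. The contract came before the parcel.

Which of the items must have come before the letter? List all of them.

Directly stated before the letter: the parcel.
The contract reaches the letter via the contract → the parcel → the letter.
The crate reaches the letter via the crate → the parcel → the letter.
The invoice reaches the letter via the invoice → the contract → the parcel → the letter.
Likewise the manuscript reaches the letter by chaining the stated constraints.
No chain forces the receipt (or any of the others) ahead of the letter.

the contract, the crate, the invoice, the manuscript, the parcel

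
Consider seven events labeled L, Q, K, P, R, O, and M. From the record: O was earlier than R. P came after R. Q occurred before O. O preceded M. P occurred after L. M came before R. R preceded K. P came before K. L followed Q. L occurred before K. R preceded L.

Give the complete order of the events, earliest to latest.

The constraints fix every adjacent pair, so only one ordering works:
Q → O → M → R → L → P → K.

Q, O, M, R, L, P, K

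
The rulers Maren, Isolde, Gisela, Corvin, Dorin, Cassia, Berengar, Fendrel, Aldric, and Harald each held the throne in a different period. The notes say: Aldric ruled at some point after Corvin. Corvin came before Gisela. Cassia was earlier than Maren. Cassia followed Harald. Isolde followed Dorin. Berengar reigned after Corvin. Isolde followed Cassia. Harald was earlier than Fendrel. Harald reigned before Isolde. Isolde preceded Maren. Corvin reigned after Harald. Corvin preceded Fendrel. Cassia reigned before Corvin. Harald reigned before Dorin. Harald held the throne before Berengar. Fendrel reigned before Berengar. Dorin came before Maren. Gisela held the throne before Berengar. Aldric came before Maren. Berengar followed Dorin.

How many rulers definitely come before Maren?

Directly stated before Maren: Aldric, Cassia, Dorin, and Isolde.
Corvin reaches Maren via Corvin → Aldric → Maren.
Harald reaches Maren via Harald → Isolde → Maren.
No chain forces Berengar (or any of the others) ahead of Maren.
That's Aldric, Cassia, Corvin, Dorin, Harald, and Isolde — 6 in all.

6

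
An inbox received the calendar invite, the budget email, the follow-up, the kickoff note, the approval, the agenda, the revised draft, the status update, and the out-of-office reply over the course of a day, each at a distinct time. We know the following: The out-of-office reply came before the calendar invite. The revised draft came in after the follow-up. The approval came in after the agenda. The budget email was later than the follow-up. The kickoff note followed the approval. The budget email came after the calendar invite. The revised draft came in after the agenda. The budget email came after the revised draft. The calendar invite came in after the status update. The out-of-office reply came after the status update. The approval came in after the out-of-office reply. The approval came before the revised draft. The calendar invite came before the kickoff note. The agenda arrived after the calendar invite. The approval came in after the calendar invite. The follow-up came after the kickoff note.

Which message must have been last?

the budget email

Every other message has a chain of constraints placing it before the budget email, so the budget email is last.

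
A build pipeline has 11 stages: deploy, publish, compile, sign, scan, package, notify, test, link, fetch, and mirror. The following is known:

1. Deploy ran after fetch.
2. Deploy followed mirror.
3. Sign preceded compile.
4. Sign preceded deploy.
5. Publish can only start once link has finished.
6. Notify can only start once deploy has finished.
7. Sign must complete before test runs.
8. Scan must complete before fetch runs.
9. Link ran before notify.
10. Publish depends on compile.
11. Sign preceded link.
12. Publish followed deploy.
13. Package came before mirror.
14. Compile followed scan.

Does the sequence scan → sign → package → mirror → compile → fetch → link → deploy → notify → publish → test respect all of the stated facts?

yes

Check each stated constraint against the proposed order — e.g. sign is ahead of deploy; sign is ahead of test. Every pair is in the required order; nothing is violated.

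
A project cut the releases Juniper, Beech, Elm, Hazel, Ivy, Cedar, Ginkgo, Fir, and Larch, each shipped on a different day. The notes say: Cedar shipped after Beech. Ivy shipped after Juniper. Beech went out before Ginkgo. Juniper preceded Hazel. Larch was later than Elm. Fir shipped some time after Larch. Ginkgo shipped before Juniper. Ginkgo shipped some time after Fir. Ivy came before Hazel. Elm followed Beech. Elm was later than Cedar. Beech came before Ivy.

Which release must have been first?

Beech has a chain of constraints placing it before every other release, so Beech must be first.

Beech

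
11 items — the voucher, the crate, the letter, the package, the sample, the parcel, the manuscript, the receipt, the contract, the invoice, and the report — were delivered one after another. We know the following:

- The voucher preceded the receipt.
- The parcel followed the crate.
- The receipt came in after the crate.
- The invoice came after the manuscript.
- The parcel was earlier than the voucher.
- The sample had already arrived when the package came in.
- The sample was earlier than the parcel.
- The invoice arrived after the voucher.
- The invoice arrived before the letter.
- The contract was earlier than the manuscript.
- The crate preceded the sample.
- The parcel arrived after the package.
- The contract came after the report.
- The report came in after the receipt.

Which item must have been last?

Every other item has a chain of constraints placing it before the letter, so the letter is last.

the letter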